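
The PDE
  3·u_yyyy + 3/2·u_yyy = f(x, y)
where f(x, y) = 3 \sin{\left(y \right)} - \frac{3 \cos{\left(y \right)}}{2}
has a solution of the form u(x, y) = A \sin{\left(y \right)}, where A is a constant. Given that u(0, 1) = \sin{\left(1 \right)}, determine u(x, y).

Substitute the ansatz u = A \sin{\left(y \right)} into the left-hand side.
Derivatives of the ansatz:
  u_yyyy = A \sin{\left(y \right)}
  u_yyy = - A \cos{\left(y \right)}
Term by term:
  3·u_yyyy = 3 A \sin{\left(y \right)}
  3/2·u_yyy = - \frac{3 A \cos{\left(y \right)}}{2}
So the left-hand side equals
  3 A \sin{\left(y \right)} - \frac{3 A \cos{\left(y \right)}}{2}
This must equal f(x, y) = 3 \sin{\left(y \right)} - \frac{3 \cos{\left(y \right)}}{2} identically.
Matching coefficients of the independent functions:
  [\sin{\left(y \right)}]:  3 A = 3
  [\cos{\left(y \right)}]:  - \frac{3 A}{2} = - \frac{3}{2}
Solving: A = 1.
Check against the point condition:
  u(0, 1) = \sin{\left(1 \right)}  ⟹  A \sin{\left(1 \right)} = \sin{\left(1 \right)}  ✓
Hence u(x, y) = \sin{\left(y \right)}.

Answer: u(x, y) = \sin{\left(y \right)}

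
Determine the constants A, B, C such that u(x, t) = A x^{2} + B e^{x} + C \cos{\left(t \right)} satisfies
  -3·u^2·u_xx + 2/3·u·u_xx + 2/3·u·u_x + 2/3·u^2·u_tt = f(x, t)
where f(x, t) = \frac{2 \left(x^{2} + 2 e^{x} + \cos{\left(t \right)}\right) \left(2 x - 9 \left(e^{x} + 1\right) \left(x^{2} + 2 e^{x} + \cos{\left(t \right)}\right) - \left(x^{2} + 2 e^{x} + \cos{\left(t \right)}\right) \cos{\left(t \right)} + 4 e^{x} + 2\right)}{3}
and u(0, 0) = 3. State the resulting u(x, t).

Answer: u(x, t) = x^{2} + 2 e^{x} + \cos{\left(t \right)}

Derivation:
Substitute the ansatz u = A x^{2} + B e^{x} + C \cos{\left(t \right)} into the left-hand side.
Derivatives of the ansatz:
  u_xx = 2 A + B e^{x}
  u_x = 2 A x + B e^{x}
  u_tt = - C \cos{\left(t \right)}
Term by term:
  -3·u^2·u_xx = - 6 A^{3} x^{4} - 3 A^{2} B x^{4} e^{x} - 12 A^{2} B x^{2} e^{x} - 12 A^{2} C x^{2} \cos{\left(t \right)} - 6 A B^{2} x^{2} e^{2 x} - 6 A B^{2} e^{2 x} - 6 A B C x^{2} e^{x} \cos{\left(t \right)} - 12 A B C e^{x} \cos{\left(t \right)} - 6 A C^{2} \cos^{2}{\left(t \right)} - 3 B^{3} e^{3 x} - 6 B^{2} C e^{2 x} \cos{\left(t \right)} - 3 B C^{2} e^{x} \cos^{2}{\left(t \right)}
  2/3·u·u_xx = \frac{4 A^{2} x^{2}}{3} + \frac{2 A B x^{2} e^{x}}{3} + \frac{4 A B e^{x}}{3} + \frac{4 A C \cos{\left(t \right)}}{3} + \frac{2 B^{2} e^{2 x}}{3} + \frac{2 B C e^{x} \cos{\left(t \right)}}{3}
  2/3·u·u_x = \frac{4 A^{2} x^{3}}{3} + \frac{2 A B x^{2} e^{x}}{3} + \frac{4 A B x e^{x}}{3} + \frac{4 A C x \cos{\left(t \right)}}{3} + \frac{2 B^{2} e^{2 x}}{3} + \frac{2 B C e^{x} \cos{\left(t \right)}}{3}
  2/3·u^2·u_tt = - \frac{2 A^{2} C x^{4} \cos{\left(t \right)}}{3} - \frac{4 A B C x^{2} e^{x} \cos{\left(t \right)}}{3} - \frac{4 A C^{2} x^{2} \cos^{2}{\left(t \right)}}{3} - \frac{2 B^{2} C e^{2 x} \cos{\left(t \right)}}{3} - \frac{4 B C^{2} e^{x} \cos^{2}{\left(t \right)}}{3} - \frac{2 C^{3} \cos^{3}{\left(t \right)}}{3}
So the left-hand side equals
  - 6 A^{3} x^{4} - 3 A^{2} B x^{4} e^{x} - 12 A^{2} B x^{2} e^{x} - \frac{2 A^{2} C x^{4} \cos{\left(t \right)}}{3} - 12 A^{2} C x^{2} \cos{\left(t \right)} + \frac{4 A^{2} x^{3}}{3} + \frac{4 A^{2} x^{2}}{3} - 6 A B^{2} x^{2} e^{2 x} - 6 A B^{2} e^{2 x} - \frac{22 A B C x^{2} e^{x} \cos{\left(t \right)}}{3} - 12 A B C e^{x} \cos{\left(t \right)} + \frac{4 A B x^{2} e^{x}}{3} + \frac{4 A B x e^{x}}{3} + \frac{4 A B e^{x}}{3} - \frac{4 A C^{2} x^{2} \cos^{2}{\left(t \right)}}{3} - 6 A C^{2} \cos^{2}{\left(t \right)} + \frac{4 A C x \cos{\left(t \right)}}{3} + \frac{4 A C \cos{\left(t \right)}}{3} - 3 B^{3} e^{3 x} - \frac{20 B^{2} C e^{2 x} \cos{\left(t \right)}}{3} + \frac{4 B^{2} e^{2 x}}{3} - \frac{13 B C^{2} e^{x} \cos^{2}{\left(t \right)}}{3} + \frac{4 B C e^{x} \cos{\left(t \right)}}{3} - \frac{2 C^{3} \cos^{3}{\left(t \right)}}{3}
This must equal f(x, t) identically; expanded, f = - 6 x^{4} e^{x} - \frac{2 x^{4} \cos{\left(t \right)}}{3} - 6 x^{4} + \frac{4 x^{3}}{3} - 24 x^{2} e^{2 x} - \frac{44 x^{2} e^{x} \cos{\left(t \right)}}{3} - \frac{64 x^{2} e^{x}}{3} - \frac{4 x^{2} \cos^{2}{\left(t \right)}}{3} - 12 x^{2} \cos{\left(t \right)} + \frac{4 x^{2}}{3} + \frac{8 x e^{x}}{3} + \frac{4 x \cos{\left(t \right)}}{3} - 24 e^{3 x} - \frac{80 e^{2 x} \cos{\left(t \right)}}{3} - \frac{56 e^{2 x}}{3} - \frac{26 e^{x} \cos^{2}{\left(t \right)}}{3} - \frac{64 e^{x} \cos{\left(t \right)}}{3} + \frac{8 e^{x}}{3} - \frac{2 \cos^{3}{\left(t \right)}}{3} - 6 \cos^{2}{\left(t \right)} + \frac{4 \cos{\left(t \right)}}{3}.
Matching coefficients of the independent functions:
(each divided by its leading coefficient; functions giving the same equation are listed together)
  [x^{2}, x^{3}]:  A^{2} - 1 = 0
  [x^{4}]:  A^{3} - 1 = 0
  [x e^{x}, e^{x}]:  A B - 2 = 0
  [x \cos{\left(t \right)}, \cos{\left(t \right)}]:  A C - 1 = 0
  [x^{2} e^{x}]:  A^{2} B - \frac{A B}{9} - \frac{16}{9} = 0
  [x^{2} e^{2 x}]:  A B^{2} - 4 = 0
  [x^{2} \cos{\left(t \right)}, x^{4} \cos{\left(t \right)}]:  A^{2} C - 1 = 0
  [x^{2} \cos^{2}{\left(t \right)}, \cos^{2}{\left(t \right)}]:  A C^{2} - 1 = 0
  [x^{4} e^{x}]:  A^{2} B - 2 = 0
  [e^{x} \cos{\left(t \right)}]:  A B C - \frac{B C}{9} - \frac{16}{9} = 0
  [e^{x} \cos^{2}{\left(t \right)}]:  B C^{2} - 2 = 0
  [e^{2 x} \cos{\left(t \right)}]:  B^{2} C - 4 = 0
  [x^{2} e^{x} \cos{\left(t \right)}]:  A B C - 2 = 0
  [e^{2 x}]:  A B^{2} - \frac{2 B^{2}}{9} - \frac{28}{9} = 0
  [e^{3 x}]:  B^{3} - 8 = 0
  [\cos^{3}{\left(t \right)}]:  C^{3} - 1 = 0
Solving: A = 1, B = 2, C = 1.
Check against the point condition:
  u(0, 0) = 3  ⟹  B + C = 3  ✓
Hence u(x, t) = x^{2} + 2 e^{x} + \cos{\left(t \right)}.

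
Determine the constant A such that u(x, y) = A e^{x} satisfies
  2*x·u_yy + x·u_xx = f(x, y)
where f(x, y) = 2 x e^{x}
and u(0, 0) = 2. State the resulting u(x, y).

Answer: u(x, y) = 2 e^{x}

Derivation:
Substitute the ansatz u = A e^{x} into the left-hand side.
Derivatives of the ansatz:
  u_yy = 0
  u_xx = A e^{x}
Term by term:
  2*x·u_yy = 0
  x·u_xx = A x e^{x}
So the left-hand side equals
  A x e^{x}
This must equal f(x, y) = 2 x e^{x} identically.
Matching coefficients of the independent functions:
  [x e^{x}]:  A = 2
Solving: A = 2.
Check against the point condition:
  u(0, 0) = 2  ⟹  A = 2  ✓
Hence u(x, y) = 2 e^{x}.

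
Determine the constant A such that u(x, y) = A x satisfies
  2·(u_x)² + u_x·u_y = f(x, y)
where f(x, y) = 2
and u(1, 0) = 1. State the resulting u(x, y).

Answer: u(x, y) = x

Derivation:
Substitute the ansatz u = A x into the left-hand side.
Derivatives of the ansatz:
  u_x = A
  u_y = 0
Term by term:
  2·(u_x)² = 2 A^{2}
  u_x·u_y = 0
So the left-hand side equals
  2 A^{2}
This must equal f(x, y) = 2 identically.
Matching coefficients of the independent functions:
  [constant term]:  2 A^{2} = 2
These equations allow (A) = (-1) or (1).
Impose the point condition(s):
  u(1, 0) = 1  ⟹  A = 1
Only A = 1 satisfies everything.
Hence u(x, y) = x.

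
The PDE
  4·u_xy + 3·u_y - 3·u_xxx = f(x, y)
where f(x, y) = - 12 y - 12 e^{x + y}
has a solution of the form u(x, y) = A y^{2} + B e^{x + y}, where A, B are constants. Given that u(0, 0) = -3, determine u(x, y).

Substitute the ansatz u = A y^{2} + B e^{x + y} into the left-hand side.
Derivatives of the ansatz:
  u_xy = B e^{x} e^{y}
  u_y = 2 A y + B e^{x} e^{y}
  u_xxx = B e^{x} e^{y}
Term by term:
  4·u_xy = 4 B e^{x} e^{y}
  3·u_y = 6 A y + 3 B e^{x} e^{y}
  -3·u_xxx = - 3 B e^{x} e^{y}
So the left-hand side equals
  6 A y + 4 B e^{x} e^{y}
This must equal f(x, y) identically; expanded, f = - 12 y - 12 e^{x} e^{y}.
Matching coefficients of the independent functions:
  [y]:  6 A = -12
  [e^{x} e^{y}]:  4 B = -12
Solving: A = -2, B = -3.
Check against the point condition:
  u(0, 0) = -3  ⟹  B = -3  ✓
Hence u(x, y) = - 2 y^{2} - 3 e^{x + y}.

Answer: u(x, y) = - 2 y^{2} - 3 e^{x + y}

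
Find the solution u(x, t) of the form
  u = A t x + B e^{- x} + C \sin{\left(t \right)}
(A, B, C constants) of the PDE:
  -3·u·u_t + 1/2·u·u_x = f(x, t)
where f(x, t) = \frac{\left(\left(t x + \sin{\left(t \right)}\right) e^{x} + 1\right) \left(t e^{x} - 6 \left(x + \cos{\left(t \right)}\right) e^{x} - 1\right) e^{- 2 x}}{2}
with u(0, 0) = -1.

Answer: u(x, t) = - t x - \sin{\left(t \right)} - e^{- x}

Derivation:
Substitute the ansatz u = A t x + B e^{- x} + C \sin{\left(t \right)} into the left-hand side.
Derivatives of the ansatz:
  u_t = A x + C \cos{\left(t \right)}
  u_x = A t - B e^{- x}
Term by term:
  -3·u·u_t = - 3 A^{2} t x^{2} - 3 A B x e^{- x} - 3 A C t x \cos{\left(t \right)} - 3 A C x \sin{\left(t \right)} - 3 B C e^{- x} \cos{\left(t \right)} - 3 C^{2} \sin{\left(t \right)} \cos{\left(t \right)}
  1/2·u·u_x = \frac{A^{2} t^{2} x}{2} - \frac{A B t x e^{- x}}{2} + \frac{A B t e^{- x}}{2} + \frac{A C t \sin{\left(t \right)}}{2} - \frac{B^{2} e^{- 2 x}}{2} - \frac{B C e^{- x} \sin{\left(t \right)}}{2}
So the left-hand side equals
  \frac{A^{2} t^{2} x}{2} - 3 A^{2} t x^{2} - \frac{A B t x e^{- x}}{2} + \frac{A B t e^{- x}}{2} - 3 A B x e^{- x} - 3 A C t x \cos{\left(t \right)} + \frac{A C t \sin{\left(t \right)}}{2} - 3 A C x \sin{\left(t \right)} - \frac{B^{2} e^{- 2 x}}{2} - \frac{B C e^{- x} \sin{\left(t \right)}}{2} - 3 B C e^{- x} \cos{\left(t \right)} - 3 C^{2} \sin{\left(t \right)} \cos{\left(t \right)}
This must equal f(x, t) identically; expanded, f = \frac{t^{2} x}{2} - 3 t x^{2} - 3 t x \cos{\left(t \right)} - \frac{t x e^{- x}}{2} + \frac{t \sin{\left(t \right)}}{2} + \frac{t e^{- x}}{2} - 3 x \sin{\left(t \right)} - 3 x e^{- x} - 3 \sin{\left(t \right)} \cos{\left(t \right)} - \frac{e^{- x} \sin{\left(t \right)}}{2} - 3 e^{- x} \cos{\left(t \right)} - \frac{e^{- 2 x}}{2}.
Matching coefficients of the independent functions:
  [t x^{2}]:  - 3 A^{2} = -3
  [t e^{- x}]:  \frac{A B}{2} = \frac{1}{2}
  [t \sin{\left(t \right)}]:  \frac{A C}{2} = \frac{1}{2}
  [t^{2} x]:  \frac{A^{2}}{2} = \frac{1}{2}
  [x e^{- x}]:  - 3 A B = -3
  [x \sin{\left(t \right)}, t x \cos{\left(t \right)}]:  - 3 A C = -3
  [e^{- x} \sin{\left(t \right)}]:  - \frac{B C}{2} = - \frac{1}{2}
  [e^{- x} \cos{\left(t \right)}]:  - 3 B C = -3
  [\sin{\left(t \right)} \cos{\left(t \right)}]:  - 3 C^{2} = -3
  [t x e^{- x}]:  - \frac{A B}{2} = - \frac{1}{2}
  [e^{- 2 x}]:  - \frac{B^{2}}{2} = - \frac{1}{2}
These equations allow (A, B, C) = (-1, -1, -1) or (1, 1, 1).
Impose the point condition(s):
  u(0, 0) = -1  ⟹  B = -1
Only A = -1, B = -1, C = -1 satisfies everything.
Hence u(x, t) = - t x - \sin{\left(t \right)} - e^{- x}.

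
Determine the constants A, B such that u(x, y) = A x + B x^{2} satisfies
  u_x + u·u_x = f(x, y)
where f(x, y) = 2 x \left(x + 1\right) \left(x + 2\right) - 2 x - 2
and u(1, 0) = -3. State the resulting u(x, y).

Substitute the ansatz u = A x + B x^{2} into the left-hand side.
Derivatives of the ansatz:
  u_x = A + 2 B x
Term by term:
  u_x = A + 2 B x
  u·u_x = A^{2} x + 3 A B x^{2} + 2 B^{2} x^{3}
So the left-hand side equals
  A^{2} x + 3 A B x^{2} + A + 2 B^{2} x^{3} + 2 B x
This must equal f(x, y) identically; expanded, f = 2 x^{3} + 6 x^{2} + 2 x - 2.
Matching coefficients of the independent functions:
  [constant term]:  A = -2
  [x]:  A^{2} + 2 B = 2
  [x^{2}]:  3 A B = 6
  [x^{3}]:  2 B^{2} = 2
Solving: A = -2, B = -1.
Check against the point condition:
  u(1, 0) = -3  ⟹  A + B = -3  ✓
Hence u(x, y) = - x^{2} - 2 x.

Answer: u(x, y) = - x^{2} - 2 x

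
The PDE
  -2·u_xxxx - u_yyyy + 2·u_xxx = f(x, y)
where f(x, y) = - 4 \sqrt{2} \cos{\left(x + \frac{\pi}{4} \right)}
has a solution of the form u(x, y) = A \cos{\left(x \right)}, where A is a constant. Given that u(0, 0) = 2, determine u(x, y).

Substitute the ansatz u = A \cos{\left(x \right)} into the left-hand side.
Derivatives of the ansatz:
  u_xxxx = A \cos{\left(x \right)}
  u_yyyy = 0
  u_xxx = A \sin{\left(x \right)}
Term by term:
  -2·u_xxxx = - 2 A \cos{\left(x \right)}
  -u_yyyy = 0
  2·u_xxx = 2 A \sin{\left(x \right)}
So the left-hand side equals
  2 A \sin{\left(x \right)} - 2 A \cos{\left(x \right)}
This must equal f(x, y) identically; expanded, f = 4 \sin{\left(x \right)} - 4 \cos{\left(x \right)}.
Matching coefficients of the independent functions:
  [\sin{\left(x \right)}]:  2 A = 4
  [\cos{\left(x \right)}]:  - 2 A = -4
Solving: A = 2.
Check against the point condition:
  u(0, 0) = 2  ⟹  A = 2  ✓
Hence u(x, y) = 2 \cos{\left(x \right)}.

Answer: u(x, y) = 2 \cos{\left(x \right)}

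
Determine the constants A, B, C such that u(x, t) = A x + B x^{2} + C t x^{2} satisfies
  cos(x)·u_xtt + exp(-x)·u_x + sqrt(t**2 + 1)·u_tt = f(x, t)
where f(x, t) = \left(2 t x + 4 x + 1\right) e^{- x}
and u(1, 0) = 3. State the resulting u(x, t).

Answer: u(x, t) = t x^{2} + 2 x^{2} + x

Derivation:
Substitute the ansatz u = A x + B x^{2} + C t x^{2} into the left-hand side.
Derivatives of the ansatz:
  u_xtt = 0
  u_x = A + 2 B x + 2 C t x
  u_tt = 0
Term by term:
  cos(x)·u_xtt = 0
  exp(-x)·u_x = A e^{- x} + 2 B x e^{- x} + 2 C t x e^{- x}
  sqrt(t**2 + 1)·u_tt = 0
So the left-hand side equals
  A e^{- x} + 2 B x e^{- x} + 2 C t x e^{- x}
This must equal f(x, t) identically; expanded, f = 2 t x e^{- x} + 4 x e^{- x} + e^{- x}.
Matching coefficients of the independent functions:
  [x e^{- x}]:  2 B = 4
  [t x e^{- x}]:  2 C = 2
  [e^{- x}]:  A = 1
Solving: A = 1, B = 2, C = 1.
Check against the point condition:
  u(1, 0) = 3  ⟹  A + B = 3  ✓
Hence u(x, t) = t x^{2} + 2 x^{2} + x.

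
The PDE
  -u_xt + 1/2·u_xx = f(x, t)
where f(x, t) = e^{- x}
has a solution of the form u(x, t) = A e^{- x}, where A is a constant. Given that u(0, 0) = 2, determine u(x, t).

Substitute the ansatz u = A e^{- x} into the left-hand side.
Derivatives of the ansatz:
  u_xt = 0
  u_xx = A e^{- x}
Term by term:
  -u_xt = 0
  1/2·u_xx = \frac{A e^{- x}}{2}
So the left-hand side equals
  \frac{A e^{- x}}{2}
This must equal f(x, t) = e^{- x} identically.
Matching coefficients of the independent functions:
  [e^{- x}]:  \frac{A}{2} = 1
Solving: A = 2.
Check against the point condition:
  u(0, 0) = 2  ⟹  A = 2  ✓
Hence u(x, t) = 2 e^{- x}.

Answer: u(x, t) = 2 e^{- x}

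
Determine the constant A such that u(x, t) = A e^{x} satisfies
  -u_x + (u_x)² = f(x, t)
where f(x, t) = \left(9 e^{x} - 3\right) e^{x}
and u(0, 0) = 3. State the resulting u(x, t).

Substitute the ansatz u = A e^{x} into the left-hand side.
Derivatives of the ansatz:
  u_x = A e^{x}
Term by term:
  -u_x = - A e^{x}
  (u_x)² = A^{2} e^{2 x}
So the left-hand side equals
  A^{2} e^{2 x} - A e^{x}
This must equal f(x, t) = \left(9 e^{x} - 3\right) e^{x} identically.
Matching coefficients of the independent functions:
  [e^{x}]:  - A = -3
  [e^{2 x}]:  A^{2} = 9
Solving: A = 3.
Check against the point condition:
  u(0, 0) = 3  ⟹  A = 3  ✓
Hence u(x, t) = 3 e^{x}.

Answer: u(x, t) = 3 e^{x}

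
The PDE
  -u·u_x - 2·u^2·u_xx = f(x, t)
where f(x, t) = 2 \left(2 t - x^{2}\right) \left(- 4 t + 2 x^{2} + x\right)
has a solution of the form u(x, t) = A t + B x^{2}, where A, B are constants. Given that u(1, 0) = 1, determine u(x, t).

Substitute the ansatz u = A t + B x^{2} into the left-hand side.
Derivatives of the ansatz:
  u_x = 2 B x
  u_xx = 2 B
Term by term:
  -u·u_x = - 2 A B t x - 2 B^{2} x^{3}
  -2·u^2·u_xx = - 4 A^{2} B t^{2} - 8 A B^{2} t x^{2} - 4 B^{3} x^{4}
So the left-hand side equals
  - 4 A^{2} B t^{2} - 8 A B^{2} t x^{2} - 2 A B t x - 4 B^{3} x^{4} - 2 B^{2} x^{3}
This must equal f(x, t) identically; expanded, f = - 16 t^{2} + 16 t x^{2} + 4 t x - 4 x^{4} - 2 x^{3}.
Matching coefficients of the independent functions:
  [t^{2}]:  - 4 A^{2} B = -16
  [x^{3}]:  - 2 B^{2} = -2
  [x^{4}]:  - 4 B^{3} = -4
  [t x]:  - 2 A B = 4
  [t x^{2}]:  - 8 A B^{2} = 16
Solving: A = -2, B = 1.
Check against the point condition:
  u(1, 0) = 1  ⟹  B = 1  ✓
Hence u(x, t) = - 2 t + x^{2}.

Answer: u(x, t) = - 2 t + x^{2}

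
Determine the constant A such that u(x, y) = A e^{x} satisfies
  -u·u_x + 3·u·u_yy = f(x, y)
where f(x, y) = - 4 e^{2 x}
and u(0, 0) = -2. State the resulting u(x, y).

Substitute the ansatz u = A e^{x} into the left-hand side.
Derivatives of the ansatz:
  u_x = A e^{x}
  u_yy = 0
Term by term:
  -u·u_x = - A^{2} e^{2 x}
  3·u·u_yy = 0
So the left-hand side equals
  - A^{2} e^{2 x}
This must equal f(x, y) = - 4 e^{2 x} identically.
Matching coefficients of the independent functions:
  [e^{2 x}]:  - A^{2} = -4
These equations allow (A) = (-2) or (2).
Impose the point condition(s):
  u(0, 0) = -2  ⟹  A = -2
Only A = -2 satisfies everything.
Hence u(x, y) = - 2 e^{x}.

Answer: u(x, y) = - 2 e^{x}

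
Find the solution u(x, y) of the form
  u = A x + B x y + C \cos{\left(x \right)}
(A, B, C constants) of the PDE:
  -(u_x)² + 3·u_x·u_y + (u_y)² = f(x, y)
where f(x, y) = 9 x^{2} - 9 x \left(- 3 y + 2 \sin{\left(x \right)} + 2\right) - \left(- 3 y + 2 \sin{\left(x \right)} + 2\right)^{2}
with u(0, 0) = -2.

Answer: u(x, y) = - 3 x y + 2 x - 2 \cos{\left(x \right)}

Derivation:
Substitute the ansatz u = A x + B x y + C \cos{\left(x \right)} into the left-hand side.
Derivatives of the ansatz:
  u_x = A + B y - C \sin{\left(x \right)}
  u_y = B x
Term by term:
  -(u_x)² = - A^{2} - 2 A B y + 2 A C \sin{\left(x \right)} - B^{2} y^{2} + 2 B C y \sin{\left(x \right)} - C^{2} \sin^{2}{\left(x \right)}
  3·u_x·u_y = 3 A B x + 3 B^{2} x y - 3 B C x \sin{\left(x \right)}
  (u_y)² = B^{2} x^{2}
So the left-hand side equals
  - A^{2} + 3 A B x - 2 A B y + 2 A C \sin{\left(x \right)} + B^{2} x^{2} + 3 B^{2} x y - B^{2} y^{2} - 3 B C x \sin{\left(x \right)} + 2 B C y \sin{\left(x \right)} - C^{2} \sin^{2}{\left(x \right)}
This must equal f(x, y) identically; expanded, f = 9 x^{2} + 27 x y - 18 x \sin{\left(x \right)} - 18 x - 9 y^{2} + 12 y \sin{\left(x \right)} + 12 y - 4 \sin^{2}{\left(x \right)} - 8 \sin{\left(x \right)} - 4.
Matching coefficients of the independent functions:
  [constant term]:  - A^{2} = -4
  [x]:  3 A B = -18
  [x^{2}]:  B^{2} = 9
  [y]:  - 2 A B = 12
  [y^{2}]:  - B^{2} = -9
  [x y]:  3 B^{2} = 27
  [x \sin{\left(x \right)}]:  - 3 B C = -18
  [y \sin{\left(x \right)}]:  2 B C = 12
  [\sin{\left(x \right)}]:  2 A C = -8
  [\sin^{2}{\left(x \right)}]:  - C^{2} = -4
These equations allow (A, B, C) = (-2, 3, 2) or (2, -3, -2).
Impose the point condition(s):
  u(0, 0) = -2  ⟹  C = -2
Only A = 2, B = -3, C = -2 satisfies everything.
Hence u(x, y) = - 3 x y + 2 x - 2 \cos{\left(x \right)}.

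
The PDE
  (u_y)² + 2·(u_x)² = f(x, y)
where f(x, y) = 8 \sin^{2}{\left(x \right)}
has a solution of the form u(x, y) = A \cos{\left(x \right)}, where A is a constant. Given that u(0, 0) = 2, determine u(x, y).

Substitute the ansatz u = A \cos{\left(x \right)} into the left-hand side.
Derivatives of the ansatz:
  u_y = 0
  u_x = - A \sin{\left(x \right)}
Term by term:
  (u_y)² = 0
  2·(u_x)² = 2 A^{2} \sin^{2}{\left(x \right)}
So the left-hand side equals
  2 A^{2} \sin^{2}{\left(x \right)}
This must equal f(x, y) = 8 \sin^{2}{\left(x \right)} identically.
Matching coefficients of the independent functions:
  [\sin^{2}{\left(x \right)}]:  2 A^{2} = 8
These equations allow (A) = (-2) or (2).
Impose the point condition(s):
  u(0, 0) = 2  ⟹  A = 2
Only A = 2 satisfies everything.
Hence u(x, y) = 2 \cos{\left(x \right)}.

Answer: u(x, y) = 2 \cos{\left(x \right)}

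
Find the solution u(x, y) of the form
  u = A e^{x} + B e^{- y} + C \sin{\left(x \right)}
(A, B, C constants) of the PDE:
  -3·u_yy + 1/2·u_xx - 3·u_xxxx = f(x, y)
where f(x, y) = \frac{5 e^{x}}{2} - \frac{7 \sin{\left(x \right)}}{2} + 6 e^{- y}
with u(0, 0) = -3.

Substitute the ansatz u = A e^{x} + B e^{- y} + C \sin{\left(x \right)} into the left-hand side.
Derivatives of the ansatz:
  u_yy = B e^{- y}
  u_xx = A e^{x} - C \sin{\left(x \right)}
  u_xxxx = A e^{x} + C \sin{\left(x \right)}
Term by term:
  -3·u_yy = - 3 B e^{- y}
  1/2·u_xx = \frac{A e^{x}}{2} - \frac{C \sin{\left(x \right)}}{2}
  -3·u_xxxx = - 3 A e^{x} - 3 C \sin{\left(x \right)}
So the left-hand side equals
  - \frac{5 A e^{x}}{2} - 3 B e^{- y} - \frac{7 C \sin{\left(x \right)}}{2}
This must equal f(x, y) = \frac{5 e^{x}}{2} - \frac{7 \sin{\left(x \right)}}{2} + 6 e^{- y} identically.
Matching coefficients of the independent functions:
  [e^{x}]:  - \frac{5 A}{2} = \frac{5}{2}
  [e^{- y}]:  - 3 B = 6
  [\sin{\left(x \right)}]:  - \frac{7 C}{2} = - \frac{7}{2}
Solving: A = -1, B = -2, C = 1.
Check against the point condition:
  u(0, 0) = -3  ⟹  A + B = -3  ✓
Hence u(x, y) = - e^{x} + \sin{\left(x \right)} - 2 e^{- y}.

Answer: u(x, y) = - e^{x} + \sin{\left(x \right)} - 2 e^{- y}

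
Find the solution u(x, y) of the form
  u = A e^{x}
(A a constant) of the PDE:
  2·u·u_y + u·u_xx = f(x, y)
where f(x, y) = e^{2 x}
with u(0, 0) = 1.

Substitute the ansatz u = A e^{x} into the left-hand side.
Derivatives of the ansatz:
  u_y = 0
  u_xx = A e^{x}
Term by term:
  2·u·u_y = 0
  u·u_xx = A^{2} e^{2 x}
So the left-hand side equals
  A^{2} e^{2 x}
This must equal f(x, y) = e^{2 x} identically.
Matching coefficients of the independent functions:
  [e^{2 x}]:  A^{2} = 1
These equations allow (A) = (-1) or (1).
Impose the point condition(s):
  u(0, 0) = 1  ⟹  A = 1
Only A = 1 satisfies everything.
Hence u(x, y) = e^{x}.

Answer: u(x, y) = e^{x}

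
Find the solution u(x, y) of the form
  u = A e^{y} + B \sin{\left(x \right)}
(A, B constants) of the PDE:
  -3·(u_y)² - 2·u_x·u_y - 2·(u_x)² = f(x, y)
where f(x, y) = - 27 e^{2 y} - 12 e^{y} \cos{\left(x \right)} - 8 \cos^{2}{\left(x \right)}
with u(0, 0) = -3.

Substitute the ansatz u = A e^{y} + B \sin{\left(x \right)} into the left-hand side.
Derivatives of the ansatz:
  u_y = A e^{y}
  u_x = B \cos{\left(x \right)}
Term by term:
  -3·(u_y)² = - 3 A^{2} e^{2 y}
  -2·u_x·u_y = - 2 A B e^{y} \cos{\left(x \right)}
  -2·(u_x)² = - 2 B^{2} \cos^{2}{\left(x \right)}
So the left-hand side equals
  - 3 A^{2} e^{2 y} - 2 A B e^{y} \cos{\left(x \right)} - 2 B^{2} \cos^{2}{\left(x \right)}
This must equal f(x, y) = - 27 e^{2 y} - 12 e^{y} \cos{\left(x \right)} - 8 \cos^{2}{\left(x \right)} identically.
Matching coefficients of the independent functions:
  [e^{y} \cos{\left(x \right)}]:  - 2 A B = -12
  [e^{2 y}]:  - 3 A^{2} = -27
  [\cos^{2}{\left(x \right)}]:  - 2 B^{2} = -8
These equations allow (A, B) = (-3, -2) or (3, 2).
Impose the point condition(s):
  u(0, 0) = -3  ⟹  A = -3
Only A = -3, B = -2 satisfies everything.
Hence u(x, y) = - 3 e^{y} - 2 \sin{\left(x \right)}.

Answer: u(x, y) = - 3 e^{y} - 2 \sin{\left(x \right)}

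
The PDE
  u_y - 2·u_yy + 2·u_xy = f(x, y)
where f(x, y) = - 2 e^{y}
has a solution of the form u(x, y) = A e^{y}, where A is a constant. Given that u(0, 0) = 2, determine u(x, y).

Answer: u(x, y) = 2 e^{y}

Derivation:
Substitute the ansatz u = A e^{y} into the left-hand side.
Derivatives of the ansatz:
  u_y = A e^{y}
  u_yy = A e^{y}
  u_xy = 0
Term by term:
  u_y = A e^{y}
  -2·u_yy = - 2 A e^{y}
  2·u_xy = 0
So the left-hand side equals
  - A e^{y}
This must equal f(x, y) = - 2 e^{y} identically.
Matching coefficients of the independent functions:
  [e^{y}]:  - A = -2
Solving: A = 2.
Check against the point condition:
  u(0, 0) = 2  ⟹  A = 2  ✓
Hence u(x, y) = 2 e^{y}.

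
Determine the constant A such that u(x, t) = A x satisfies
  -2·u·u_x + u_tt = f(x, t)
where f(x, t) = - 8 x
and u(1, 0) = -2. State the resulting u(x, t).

Substitute the ansatz u = A x into the left-hand side.
Derivatives of the ansatz:
  u_x = A
  u_tt = 0
Term by term:
  -2·u·u_x = - 2 A^{2} x
  u_tt = 0
So the left-hand side equals
  - 2 A^{2} x
This must equal f(x, t) = - 8 x identically.
Matching coefficients of the independent functions:
  [x]:  - 2 A^{2} = -8
These equations allow (A) = (-2) or (2).
Impose the point condition(s):
  u(1, 0) = -2  ⟹  A = -2
Only A = -2 satisfies everything.
Hence u(x, t) = - 2 x.

Answer: u(x, t) = - 2 x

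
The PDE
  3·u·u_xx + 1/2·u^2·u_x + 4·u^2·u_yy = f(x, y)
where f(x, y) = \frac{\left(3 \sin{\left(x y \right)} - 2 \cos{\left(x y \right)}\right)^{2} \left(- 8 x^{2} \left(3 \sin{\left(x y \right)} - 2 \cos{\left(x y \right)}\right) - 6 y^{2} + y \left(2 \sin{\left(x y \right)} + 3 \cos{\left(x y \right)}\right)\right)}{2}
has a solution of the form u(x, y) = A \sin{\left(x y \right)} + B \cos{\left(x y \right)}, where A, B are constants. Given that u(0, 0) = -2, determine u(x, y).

Substitute the ansatz u = A \sin{\left(x y \right)} + B \cos{\left(x y \right)} into the left-hand side.
Derivatives of the ansatz:
  u_xx = - A y^{2} \sin{\left(x y \right)} - B y^{2} \cos{\left(x y \right)}
  u_x = A y \cos{\left(x y \right)} - B y \sin{\left(x y \right)}
  u_yy = - A x^{2} \sin{\left(x y \right)} - B x^{2} \cos{\left(x y \right)}
Term by term:
  3·u·u_xx = - 3 A^{2} y^{2} \sin^{2}{\left(x y \right)} - 6 A B y^{2} \sin{\left(x y \right)} \cos{\left(x y \right)} - 3 B^{2} y^{2} \cos^{2}{\left(x y \right)}
  1/2·u^2·u_x = \frac{A^{3} y \sin^{2}{\left(x y \right)} \cos{\left(x y \right)}}{2} - \frac{A^{2} B y \sin^{3}{\left(x y \right)}}{2} + A^{2} B y \sin{\left(x y \right)} \cos^{2}{\left(x y \right)} - A B^{2} y \sin^{2}{\left(x y \right)} \cos{\left(x y \right)} + \frac{A B^{2} y \cos^{3}{\left(x y \right)}}{2} - \frac{B^{3} y \sin{\left(x y \right)} \cos^{2}{\left(x y \right)}}{2}
  4·u^2·u_yy = - 4 A^{3} x^{2} \sin^{3}{\left(x y \right)} - 12 A^{2} B x^{2} \sin^{2}{\left(x y \right)} \cos{\left(x y \right)} - 12 A B^{2} x^{2} \sin{\left(x y \right)} \cos^{2}{\left(x y \right)} - 4 B^{3} x^{2} \cos^{3}{\left(x y \right)}
So the left-hand side equals
  - 4 A^{3} x^{2} \sin^{3}{\left(x y \right)} + \frac{A^{3} y \sin^{2}{\left(x y \right)} \cos{\left(x y \right)}}{2} - 12 A^{2} B x^{2} \sin^{2}{\left(x y \right)} \cos{\left(x y \right)} - \frac{A^{2} B y \sin^{3}{\left(x y \right)}}{2} + A^{2} B y \sin{\left(x y \right)} \cos^{2}{\left(x y \right)} - 3 A^{2} y^{2} \sin^{2}{\left(x y \right)} - 12 A B^{2} x^{2} \sin{\left(x y \right)} \cos^{2}{\left(x y \right)} - A B^{2} y \sin^{2}{\left(x y \right)} \cos{\left(x y \right)} + \frac{A B^{2} y \cos^{3}{\left(x y \right)}}{2} - 6 A B y^{2} \sin{\left(x y \right)} \cos{\left(x y \right)} - 4 B^{3} x^{2} \cos^{3}{\left(x y \right)} - \frac{B^{3} y \sin{\left(x y \right)} \cos^{2}{\left(x y \right)}}{2} - 3 B^{2} y^{2} \cos^{2}{\left(x y \right)}
This must equal f(x, y) identically; expanded, f = - 108 x^{2} \sin^{3}{\left(x y \right)} + 216 x^{2} \sin^{2}{\left(x y \right)} \cos{\left(x y \right)} - 144 x^{2} \sin{\left(x y \right)} \cos^{2}{\left(x y \right)} + 32 x^{2} \cos^{3}{\left(x y \right)} - 27 y^{2} \sin^{2}{\left(x y \right)} + 36 y^{2} \sin{\left(x y \right)} \cos{\left(x y \right)} - 12 y^{2} \cos^{2}{\left(x y \right)} + 9 y \sin^{3}{\left(x y \right)} + \frac{3 y \sin^{2}{\left(x y \right)} \cos{\left(x y \right)}}{2} - 14 y \sin{\left(x y \right)} \cos^{2}{\left(x y \right)} + 6 y \cos^{3}{\left(x y \right)}.
Matching coefficients of the independent functions:
  [x^{2} \sin^{3}{\left(x y \right)}]:  - 4 A^{3} = -108
  [x^{2} \cos^{3}{\left(x y \right)}]:  - 4 B^{3} = 32
  [y \sin^{3}{\left(x y \right)}]:  - \frac{A^{2} B}{2} = 9
  [y \cos^{3}{\left(x y \right)}]:  \frac{A B^{2}}{2} = 6
  [y^{2} \sin^{2}{\left(x y \right)}]:  - 3 A^{2} = -27
  [y^{2} \cos^{2}{\left(x y \right)}]:  - 3 B^{2} = -12
  [x^{2} \sin{\left(x y \right)} \cos^{2}{\left(x y \right)}]:  - 12 A B^{2} = -144
  [x^{2} \sin^{2}{\left(x y \right)} \cos{\left(x y \right)}]:  - 12 A^{2} B = 216
  [y \sin{\left(x y \right)} \cos^{2}{\left(x y \right)}]:  A^{2} B - \frac{B^{3}}{2} = -14
  [y \sin^{2}{\left(x y \right)} \cos{\left(x y \right)}]:  \frac{A^{3}}{2} - A B^{2} = \frac{3}{2}
  [y^{2} \sin{\left(x y \right)} \cos{\left(x y \right)}]:  - 6 A B = 36
Solving: A = 3, B = -2.
Check against the point condition:
  u(0, 0) = -2  ⟹  B = -2  ✓
Hence u(x, y) = 3 \sin{\left(x y \right)} - 2 \cos{\left(x y \right)}.

Answer: u(x, y) = 3 \sin{\left(x y \right)} - 2 \cos{\left(x y \right)}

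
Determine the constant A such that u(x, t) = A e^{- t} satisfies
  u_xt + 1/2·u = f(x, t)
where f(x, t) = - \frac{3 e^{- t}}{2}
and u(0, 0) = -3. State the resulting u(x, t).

Substitute the ansatz u = A e^{- t} into the left-hand side.
Derivatives of the ansatz:
  u_xt = 0
Term by term:
  u_xt = 0
  1/2·u = \frac{A e^{- t}}{2}
So the left-hand side equals
  \frac{A e^{- t}}{2}
This must equal f(x, t) = - \frac{3 e^{- t}}{2} identically.
Matching coefficients of the independent functions:
  [e^{- t}]:  \frac{A}{2} = - \frac{3}{2}
Solving: A = -3.
Check against the point condition:
  u(0, 0) = -3  ⟹  A = -3  ✓
Hence u(x, t) = - 3 e^{- t}.

Answer: u(x, t) = - 3 e^{- t}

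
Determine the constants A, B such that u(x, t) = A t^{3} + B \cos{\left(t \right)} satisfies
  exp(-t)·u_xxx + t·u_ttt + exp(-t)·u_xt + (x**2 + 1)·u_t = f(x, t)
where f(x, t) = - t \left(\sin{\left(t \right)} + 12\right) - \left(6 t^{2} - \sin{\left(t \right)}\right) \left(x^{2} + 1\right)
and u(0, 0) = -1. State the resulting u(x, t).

Answer: u(x, t) = - 2 t^{3} - \cos{\left(t \right)}

Derivation:
Substitute the ansatz u = A t^{3} + B \cos{\left(t \right)} into the left-hand side.
Derivatives of the ansatz:
  u_xxx = 0
  u_ttt = 6 A + B \sin{\left(t \right)}
  u_xt = 0
  u_t = 3 A t^{2} - B \sin{\left(t \right)}
Term by term:
  exp(-t)·u_xxx = 0
  t·u_ttt = 6 A t + B t \sin{\left(t \right)}
  exp(-t)·u_xt = 0
  (x**2 + 1)·u_t = 3 A t^{2} x^{2} + 3 A t^{2} - B x^{2} \sin{\left(t \right)} - B \sin{\left(t \right)}
So the left-hand side equals
  3 A t^{2} x^{2} + 3 A t^{2} + 6 A t + B t \sin{\left(t \right)} - B x^{2} \sin{\left(t \right)} - B \sin{\left(t \right)}
This must equal f(x, t) identically; expanded, f = - 6 t^{2} x^{2} - 6 t^{2} - t \sin{\left(t \right)} - 12 t + x^{2} \sin{\left(t \right)} + \sin{\left(t \right)}.
Matching coefficients of the independent functions:
  [t]:  6 A = -12
  [t^{2}, t^{2} x^{2}]:  3 A = -6
  [t \sin{\left(t \right)}]:  B = -1
  [x^{2} \sin{\left(t \right)}, \sin{\left(t \right)}]:  - B = 1
Solving: A = -2, B = -1.
Check against the point condition:
  u(0, 0) = -1  ⟹  B = -1  ✓
Hence u(x, t) = - 2 t^{3} - \cos{\left(t \right)}.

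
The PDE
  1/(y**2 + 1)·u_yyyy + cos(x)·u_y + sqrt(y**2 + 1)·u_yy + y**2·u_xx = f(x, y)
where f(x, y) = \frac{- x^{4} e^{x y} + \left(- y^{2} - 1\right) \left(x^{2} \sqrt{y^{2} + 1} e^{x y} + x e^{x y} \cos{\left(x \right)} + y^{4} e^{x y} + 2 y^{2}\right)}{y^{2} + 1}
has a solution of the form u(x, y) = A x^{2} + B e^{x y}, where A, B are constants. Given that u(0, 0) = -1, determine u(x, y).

Substitute the ansatz u = A x^{2} + B e^{x y} into the left-hand side.
Derivatives of the ansatz:
  u_yyyy = B x^{4} e^{x y}
  u_y = B x e^{x y}
  u_yy = B x^{2} e^{x y}
  u_xx = 2 A + B y^{2} e^{x y}
Term by term:
  1/(y**2 + 1)·u_yyyy = \frac{B x^{4} e^{x y}}{y^{2} + 1}
  cos(x)·u_y = B x e^{x y} \cos{\left(x \right)}
  sqrt(y**2 + 1)·u_yy = B x^{2} \sqrt{y^{2} + 1} e^{x y}
  y**2·u_xx = 2 A y^{2} + B y^{4} e^{x y}
So the left-hand side equals
  2 A y^{2} + \frac{B x^{4} e^{x y}}{y^{2} + 1} + B x^{2} \sqrt{y^{2} + 1} e^{x y} + B x e^{x y} \cos{\left(x \right)} + B y^{4} e^{x y}
This must equal f(x, y) identically; expanded, f = - \frac{x^{4} e^{x y}}{y^{2} + 1} - x^{2} \sqrt{y^{2} + 1} e^{x y} - x e^{x y} \cos{\left(x \right)} - y^{4} e^{x y} - 2 y^{2}.
Matching coefficients of the independent functions:
  [y^{2}]:  2 A = -2
  [y^{4} e^{x y}, x e^{x y} \cos{\left(x \right)}, x^{2} \sqrt{y^{2} + 1} e^{x y}, \frac{x^{4} e^{x y}}{y^{2} + 1}]:  B = -1
Solving: A = -1, B = -1.
Check against the point condition:
  u(0, 0) = -1  ⟹  B = -1  ✓
Hence u(x, y) = - x^{2} - e^{x y}.

Answer: u(x, y) = - x^{2} - e^{x y}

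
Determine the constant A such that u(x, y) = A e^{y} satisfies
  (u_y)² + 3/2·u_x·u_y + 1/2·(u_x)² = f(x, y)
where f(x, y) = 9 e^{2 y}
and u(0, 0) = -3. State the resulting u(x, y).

Substitute the ansatz u = A e^{y} into the left-hand side.
Derivatives of the ansatz:
  u_y = A e^{y}
  u_x = 0
Term by term:
  (u_y)² = A^{2} e^{2 y}
  3/2·u_x·u_y = 0
  1/2·(u_x)² = 0
So the left-hand side equals
  A^{2} e^{2 y}
This must equal f(x, y) = 9 e^{2 y} identically.
Matching coefficients of the independent functions:
  [e^{2 y}]:  A^{2} = 9
These equations allow (A) = (-3) or (3).
Impose the point condition(s):
  u(0, 0) = -3  ⟹  A = -3
Only A = -3 satisfies everything.
Hence u(x, y) = - 3 e^{y}.

Answer: u(x, y) = - 3 e^{y}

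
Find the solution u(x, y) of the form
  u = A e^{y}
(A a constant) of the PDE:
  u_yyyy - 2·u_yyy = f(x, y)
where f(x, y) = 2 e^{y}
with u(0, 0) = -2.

Answer: u(x, y) = - 2 e^{y}

Derivation:
Substitute the ansatz u = A e^{y} into the left-hand side.
Derivatives of the ansatz:
  u_yyyy = A e^{y}
  u_yyy = A e^{y}
Term by term:
  u_yyyy = A e^{y}
  -2·u_yyy = - 2 A e^{y}
So the left-hand side equals
  - A e^{y}
This must equal f(x, y) = 2 e^{y} identically.
Matching coefficients of the independent functions:
  [e^{y}]:  - A = 2
Solving: A = -2.
Check against the point condition:
  u(0, 0) = -2  ⟹  A = -2  ✓
Hence u(x, y) = - 2 e^{y}.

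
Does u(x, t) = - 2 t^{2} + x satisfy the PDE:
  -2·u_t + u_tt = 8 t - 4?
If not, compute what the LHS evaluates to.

Evaluate each term of the left-hand side for u = - 2 t^{2} + x.
Derivatives:
  u_t = - 4 t
  u_tt = -4
Terms:
  -2·u_t = 8 t
  u_tt = -4
Sum: LHS = 8 t - 4
This is exactly the given right-hand side, so u is a solution.

Answer: Yes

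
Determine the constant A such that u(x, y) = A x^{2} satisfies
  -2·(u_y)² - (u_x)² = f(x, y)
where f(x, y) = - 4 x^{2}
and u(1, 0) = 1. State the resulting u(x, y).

Answer: u(x, y) = x^{2}

Derivation:
Substitute the ansatz u = A x^{2} into the left-hand side.
Derivatives of the ansatz:
  u_y = 0
  u_x = 2 A x
Term by term:
  -2·(u_y)² = 0
  -(u_x)² = - 4 A^{2} x^{2}
So the left-hand side equals
  - 4 A^{2} x^{2}
This must equal f(x, y) = - 4 x^{2} identically.
Matching coefficients of the independent functions:
  [x^{2}]:  - 4 A^{2} = -4
These equations allow (A) = (-1) or (1).
Impose the point condition(s):
  u(1, 0) = 1  ⟹  A = 1
Only A = 1 satisfies everything.
Hence u(x, y) = x^{2}.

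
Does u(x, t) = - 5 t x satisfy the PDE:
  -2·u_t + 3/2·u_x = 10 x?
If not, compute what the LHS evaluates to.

Answer: No, the LHS evaluates to - \frac{15 t}{2} + 10 x

Derivation:
Evaluate each term of the left-hand side for u = - 5 t x.
Derivatives:
  u_t = - 5 x
  u_x = - 5 t
Terms:
  -2·u_t = 10 x
  3/2·u_x = - \frac{15 t}{2}
Sum: LHS = - \frac{15 t}{2} + 10 x
Given right-hand side: 10 x. Difference LHS − RHS = - \frac{15 t}{2} ≠ 0, so u is not a solution.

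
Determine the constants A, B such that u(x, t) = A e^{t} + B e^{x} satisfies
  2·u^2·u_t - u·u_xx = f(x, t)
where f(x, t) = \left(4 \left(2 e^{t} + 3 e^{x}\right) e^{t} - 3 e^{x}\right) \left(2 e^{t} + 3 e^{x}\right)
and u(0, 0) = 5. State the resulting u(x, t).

Answer: u(x, t) = 2 e^{t} + 3 e^{x}

Derivation:
Substitute the ansatz u = A e^{t} + B e^{x} into the left-hand side.
Derivatives of the ansatz:
  u_t = A e^{t}
  u_xx = B e^{x}
Term by term:
  2·u^2·u_t = 2 A^{3} e^{3 t} + 4 A^{2} B e^{2 t} e^{x} + 2 A B^{2} e^{t} e^{2 x}
  -u·u_xx = - A B e^{t} e^{x} - B^{2} e^{2 x}
So the left-hand side equals
  2 A^{3} e^{3 t} + 4 A^{2} B e^{2 t} e^{x} + 2 A B^{2} e^{t} e^{2 x} - A B e^{t} e^{x} - B^{2} e^{2 x}
This must equal f(x, t) identically; expanded, f = 16 e^{3 t} + 48 e^{2 t} e^{x} + 36 e^{t} e^{2 x} - 6 e^{t} e^{x} - 9 e^{2 x}.
Matching coefficients of the independent functions:
  [e^{t} e^{x}]:  - A B = -6
  [e^{t} e^{2 x}]:  2 A B^{2} = 36
  [e^{2 t} e^{x}]:  4 A^{2} B = 48
  [e^{3 t}]:  2 A^{3} = 16
  [e^{2 x}]:  - B^{2} = -9
Solving: A = 2, B = 3.
Check against the point condition:
  u(0, 0) = 5  ⟹  A + B = 5  ✓
Hence u(x, t) = 2 e^{t} + 3 e^{x}.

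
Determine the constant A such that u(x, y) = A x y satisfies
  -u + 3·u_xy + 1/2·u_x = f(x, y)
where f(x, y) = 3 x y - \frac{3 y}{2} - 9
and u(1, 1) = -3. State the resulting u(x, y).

Substitute the ansatz u = A x y into the left-hand side.
Derivatives of the ansatz:
  u_xy = A
  u_x = A y
Term by term:
  -u = - A x y
  3·u_xy = 3 A
  1/2·u_x = \frac{A y}{2}
So the left-hand side equals
  - A x y + \frac{A y}{2} + 3 A
This must equal f(x, y) = 3 x y - \frac{3 y}{2} - 9 identically.
Matching coefficients of the independent functions:
  [constant term]:  3 A = -9
  [y]:  \frac{A}{2} = - \frac{3}{2}
  [x y]:  - A = 3
Solving: A = -3.
Check against the point condition:
  u(1, 1) = -3  ⟹  A = -3  ✓
Hence u(x, y) = - 3 x y.

Answer: u(x, y) = - 3 x y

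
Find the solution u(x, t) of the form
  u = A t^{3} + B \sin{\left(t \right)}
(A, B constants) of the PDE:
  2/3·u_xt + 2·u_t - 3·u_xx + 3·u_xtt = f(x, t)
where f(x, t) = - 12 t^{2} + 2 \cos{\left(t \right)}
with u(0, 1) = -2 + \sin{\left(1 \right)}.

Substitute the ansatz u = A t^{3} + B \sin{\left(t \right)} into the left-hand side.
Derivatives of the ansatz:
  u_xt = 0
  u_t = 3 A t^{2} + B \cos{\left(t \right)}
  u_xx = 0
  u_xtt = 0
Term by term:
  2/3·u_xt = 0
  2·u_t = 6 A t^{2} + 2 B \cos{\left(t \right)}
  -3·u_xx = 0
  3·u_xtt = 0
So the left-hand side equals
  6 A t^{2} + 2 B \cos{\left(t \right)}
This must equal f(x, t) = - 12 t^{2} + 2 \cos{\left(t \right)} identically.
Matching coefficients of the independent functions:
  [t^{2}]:  6 A = -12
  [\cos{\left(t \right)}]:  2 B = 2
Solving: A = -2, B = 1.
Check against the point condition:
  u(0, 1) = -2 + \sin{\left(1 \right)}  ⟹  A + B \sin{\left(1 \right)} = -2 + \sin{\left(1 \right)}  ✓
Hence u(x, t) = - 2 t^{3} + \sin{\left(t \right)}.

Answer: u(x, t) = - 2 t^{3} + \sin{\left(t \right)}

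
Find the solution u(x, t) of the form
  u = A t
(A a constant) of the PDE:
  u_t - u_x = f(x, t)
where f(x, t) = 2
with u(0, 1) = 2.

Substitute the ansatz u = A t into the left-hand side.
Derivatives of the ansatz:
  u_t = A
  u_x = 0
Term by term:
  u_t = A
  -u_x = 0
So the left-hand side equals
  A
This must equal f(x, t) = 2 identically.
Matching coefficients of the independent functions:
  [constant term]:  A = 2
Solving: A = 2.
Check against the point condition:
  u(0, 1) = 2  ⟹  A = 2  ✓
Hence u(x, t) = 2 t.

Answer: u(x, t) = 2 t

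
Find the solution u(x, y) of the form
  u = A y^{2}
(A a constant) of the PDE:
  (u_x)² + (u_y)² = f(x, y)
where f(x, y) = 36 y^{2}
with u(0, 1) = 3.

Substitute the ansatz u = A y^{2} into the left-hand side.
Derivatives of the ansatz:
  u_x = 0
  u_y = 2 A y
Term by term:
  (u_x)² = 0
  (u_y)² = 4 A^{2} y^{2}
So the left-hand side equals
  4 A^{2} y^{2}
This must equal f(x, y) = 36 y^{2} identically.
Matching coefficients of the independent functions:
  [y^{2}]:  4 A^{2} = 36
These equations allow (A) = (-3) or (3).
Impose the point condition(s):
  u(0, 1) = 3  ⟹  A = 3
Only A = 3 satisfies everything.
Hence u(x, y) = 3 y^{2}.

Answer: u(x, y) = 3 y^{2}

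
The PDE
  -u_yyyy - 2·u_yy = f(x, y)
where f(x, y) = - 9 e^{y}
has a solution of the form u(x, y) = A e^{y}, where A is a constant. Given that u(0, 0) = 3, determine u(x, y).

Substitute the ansatz u = A e^{y} into the left-hand side.
Derivatives of the ansatz:
  u_yyyy = A e^{y}
  u_yy = A e^{y}
Term by term:
  -u_yyyy = - A e^{y}
  -2·u_yy = - 2 A e^{y}
So the left-hand side equals
  - 3 A e^{y}
This must equal f(x, y) = - 9 e^{y} identically.
Matching coefficients of the independent functions:
  [e^{y}]:  - 3 A = -9
Solving: A = 3.
Check against the point condition:
  u(0, 0) = 3  ⟹  A = 3  ✓
Hence u(x, y) = 3 e^{y}.

Answer: u(x, y) = 3 e^{y}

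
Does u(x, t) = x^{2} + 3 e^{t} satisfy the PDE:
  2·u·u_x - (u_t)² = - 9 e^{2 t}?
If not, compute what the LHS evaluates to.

Evaluate each term of the left-hand side for u = x^{2} + 3 e^{t}.
Derivatives:
  u_x = 2 x
  u_t = 3 e^{t}
Terms:
  2·u·u_x = 4 x \left(x^{2} + 3 e^{t}\right)
  -(u_t)² = - 9 e^{2 t}
Sum: LHS = 4 x \left(x^{2} + 3 e^{t}\right) - 9 e^{2 t}
Given right-hand side: - 9 e^{2 t}. Difference LHS − RHS = 4 x \left(x^{2} + 3 e^{t}\right) ≠ 0, so u is not a solution.

Answer: No, the LHS evaluates to 4 x \left(x^{2} + 3 e^{t}\right) - 9 e^{2 t}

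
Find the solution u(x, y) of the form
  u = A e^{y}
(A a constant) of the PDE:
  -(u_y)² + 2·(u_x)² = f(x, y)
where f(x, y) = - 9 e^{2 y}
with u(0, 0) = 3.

Substitute the ansatz u = A e^{y} into the left-hand side.
Derivatives of the ansatz:
  u_y = A e^{y}
  u_x = 0
Term by term:
  -(u_y)² = - A^{2} e^{2 y}
  2·(u_x)² = 0
So the left-hand side equals
  - A^{2} e^{2 y}
This must equal f(x, y) = - 9 e^{2 y} identically.
Matching coefficients of the independent functions:
  [e^{2 y}]:  - A^{2} = -9
These equations allow (A) = (-3) or (3).
Impose the point condition(s):
  u(0, 0) = 3  ⟹  A = 3
Only A = 3 satisfies everything.
Hence u(x, y) = 3 e^{y}.

Answer: u(x, y) = 3 e^{y}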